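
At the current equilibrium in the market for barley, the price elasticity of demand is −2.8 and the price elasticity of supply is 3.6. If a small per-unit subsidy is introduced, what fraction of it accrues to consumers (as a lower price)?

Consumer share = 0.5625

For a small subsidy around the equilibrium, the benefit split depends on the relative slopes, which at a point are proportional to the elasticities.
Buyer share = εs/(εs + |εd|) = 3.6/(3.6 + 2.8) = 0.5625; seller share = |εd|/(εs + |εd|) = 0.4375.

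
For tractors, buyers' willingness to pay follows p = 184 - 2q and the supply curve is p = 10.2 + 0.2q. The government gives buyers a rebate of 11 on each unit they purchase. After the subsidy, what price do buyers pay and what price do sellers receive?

Pre-subsidy: 184 - 2q = 10.2 + 0.2q gives q* = 79 and p* = 26.
With the rebate, buyers effectively pay pb = ps − 11, where ps is the price sellers receive.
On the curves, pb = 184 - 2q and ps = 10.2 + 0.2q; the wedge ps − pb = 11 gives 10.2 + 0.2q − (184 - 2q) = 11, so q' = 84.
Then pb = 184 − 2·84 = 16 and ps = 10.2 + 0.2·84 = 27.

Buyers pay 16; sellers receive 27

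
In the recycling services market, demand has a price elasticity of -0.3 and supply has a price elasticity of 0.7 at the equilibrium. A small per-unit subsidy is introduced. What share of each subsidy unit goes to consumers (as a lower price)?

Consumer share = 0.7

For a small subsidy around the equilibrium, the benefit split depends on the relative slopes, which at a point are proportional to the elasticities.
Buyer share = εs/(εs + |εd|) = 0.7/(0.7 + 0.3) = 0.7; seller share = |εd|/(εs + |εd|) = 0.3.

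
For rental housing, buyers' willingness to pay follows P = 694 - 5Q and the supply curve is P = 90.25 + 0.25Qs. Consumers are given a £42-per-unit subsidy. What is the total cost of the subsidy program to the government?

Government cost = £5166

Pre-subsidy: 694 - 5Q = 90.25 + 0.25Q gives Q* = 115 and P* = 119.
With the rebate, buyers effectively pay Pb = Ps − 42, where Ps is the price sellers receive.
On the curves, Pb = 694 - 5Q and Ps = 90.25 + 0.25Q; the wedge Ps − Pb = 42 gives 90.25 + 0.25Q − (694 - 5Q) = 42, so Q' = 123.
Then Pb = 694 − 5·123 = 79 and Ps = 90.25 + 0.25·123 = 121.
Government outlay = subsidy × quantity = 42 × 123 = 5166.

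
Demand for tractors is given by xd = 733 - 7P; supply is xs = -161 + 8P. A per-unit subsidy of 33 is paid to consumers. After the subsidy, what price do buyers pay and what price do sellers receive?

Buyers pay 42; sellers receive 75

Pre-subsidy: 733 - 7P = -161 + 8P gives P* = 59.6, x* = 315.8.
With the rebate, buyers effectively pay Pb = Ps − 33, where Ps is the price sellers receive.
Demand in terms of Ps becomes xd = 733 − 7(Ps − 33) = 964 - 7Ps. Setting this equal to supply: 964 - 7Ps = -161 + 8Ps, so Ps = 75.
Buyers pay Pb = 75 − 33 = 42; x' = -161 + 8·75 = 439.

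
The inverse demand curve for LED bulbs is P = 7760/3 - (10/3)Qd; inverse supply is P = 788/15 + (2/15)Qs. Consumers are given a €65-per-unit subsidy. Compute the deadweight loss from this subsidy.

Deadweight loss = €609.375

Pre-subsidy: 7760/3 - (10/3)Q = 788/15 + (2/15)Q gives Q* = 731 and P* = 150.
With the rebate, buyers effectively pay Pb = Ps − 65, where Ps is the price sellers receive.
On the curves, Pb = 7760/3 - (10/3)Q and Ps = 788/15 + (2/15)Q; the wedge Ps − Pb = 65 gives 788/15 + (2/15)Q − (7760/3 - (10/3)Q) = 65, so Q' = 749.75.
Then Pb = 7760/3 − (10/3)·749.75 = 87.5 and Ps = 788/15 + (2/15)·749.75 = 152.5.
The subsidy expands output by 749.75 − 731 = 18.75 past the efficient level; on those units the gap between marginal cost and willingness to pay runs from 0 up to 65.
DWL = ½ × 65 × 18.75 = 609.375.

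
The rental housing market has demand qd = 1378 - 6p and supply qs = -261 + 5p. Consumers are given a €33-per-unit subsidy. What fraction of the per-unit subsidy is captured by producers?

Pre-subsidy: 1378 - 6p = -261 + 5p gives p* = 149, q* = 484.
With the rebate, buyers effectively pay pb = ps − 33, where ps is the price sellers receive.
Demand in terms of ps becomes qd = 1378 − 6(ps − 33) = 1576 - 6ps. Setting this equal to supply: 1576 - 6ps = -261 + 5ps, so ps = 167.
Buyers pay pb = 167 − 33 = 134; q' = -261 + 5·167 = 574.
Buyers' price falls by p* − pb = 149 − 134 = 15; sellers' price rises by ps − p* = 167 − 149 = 18.
So producers capture 18/33 = 6/11 of each unit of subsidy.

Producer share = 6/11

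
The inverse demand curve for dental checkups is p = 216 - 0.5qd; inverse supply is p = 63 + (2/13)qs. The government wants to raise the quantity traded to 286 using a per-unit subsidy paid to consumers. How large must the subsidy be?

Required subsidy s = 34 per unit

At q = 286, from the demand curve buyers pay pb = 216 − 0.5·286 = 73; from the supply curve sellers need ps = 63 + (2/13)·286 = 107.
The subsidy must fill the gap: s = ps − pb = 107 − 73 = 34.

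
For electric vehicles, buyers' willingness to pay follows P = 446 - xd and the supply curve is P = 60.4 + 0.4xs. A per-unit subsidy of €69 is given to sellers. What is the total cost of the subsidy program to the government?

Pre-subsidy: 446 - x = 60.4 + 0.4x gives x* = 1928/7 and P* = 1194/7.
With the subsidy, sellers receive Ps = Pb + 69 for each unit, where Pb is the price buyers pay.
On the curves, Pb = 446 - x and Ps = 60.4 + 0.4x; the wedge Ps − Pb = 69 gives 60.4 + 0.4x − (446 - x) = 69, so x' = 2273/7.
Then Pb = 446 − 1·(2273/7) = 849/7 and Ps = 60.4 + 0.4·(2273/7) = 1332/7.
Government outlay = subsidy × quantity = 69 × 2273/7 = 156837/7.

Government cost = 156837/7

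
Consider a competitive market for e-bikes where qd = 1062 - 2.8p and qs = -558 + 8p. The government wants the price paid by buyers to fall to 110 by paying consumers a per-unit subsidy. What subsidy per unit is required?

At a buyer price of 110, quantity demanded is 1062 − 2.8·110 = 754.
Sellers supply 754 only when they receive ps with -558 + 8·ps = 754, i.e. ps = 164.
s = ps − pb = 164 − 110 = 54.

Required subsidy s = 54 per unit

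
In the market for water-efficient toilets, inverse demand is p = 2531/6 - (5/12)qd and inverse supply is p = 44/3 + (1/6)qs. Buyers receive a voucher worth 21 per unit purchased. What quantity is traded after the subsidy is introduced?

q' = 734

Pre-subsidy: 2531/6 - (5/12)q = 44/3 + (1/6)q gives q* = 698 and p* = 131.
With the rebate, buyers effectively pay pb = ps − 21, where ps is the price sellers receive.
On the curves, pb = 2531/6 - (5/12)q and ps = 44/3 + (1/6)q; the wedge ps − pb = 21 gives 44/3 + (1/6)q − (2531/6 - (5/12)q) = 21, so q' = 734.
Then pb = 2531/6 − (5/12)·734 = 116 and ps = 44/3 + (1/6)·734 = 137.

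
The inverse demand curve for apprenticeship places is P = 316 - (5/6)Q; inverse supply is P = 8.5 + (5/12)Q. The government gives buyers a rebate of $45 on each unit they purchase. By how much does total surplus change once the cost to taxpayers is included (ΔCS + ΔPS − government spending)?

Pre-subsidy: 316 - (5/6)Q = 8.5 + (5/12)Q gives Q* = 246 and P* = 111.
With the rebate, buyers effectively pay Pb = Ps − 45, where Ps is the price sellers receive.
On the curves, Pb = 316 - (5/6)Q and Ps = 8.5 + (5/12)Q; the wedge Ps − Pb = 45 gives 8.5 + (5/12)Q − (316 - (5/6)Q) = 45, so Q' = 282.
Then Pb = 316 − (5/6)·282 = 81 and Ps = 8.5 + (5/12)·282 = 126.
ΔCS = ½(246 + 282)(111 − 81) = 7920; ΔPS = ½(246 + 282)(126 − 111) = 3960.
Government spending = 45 × 282 = 12690.
Net change = 7920 + 3960 − 12690 = -810. The loss equals the DWL triangle ½·45·36.

Net change in total surplus = -$810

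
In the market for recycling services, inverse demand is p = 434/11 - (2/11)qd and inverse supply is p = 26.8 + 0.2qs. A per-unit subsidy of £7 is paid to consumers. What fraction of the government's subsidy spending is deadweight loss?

DWL / government spending = 385/2162

Pre-subsidy: 434/11 - (2/11)q = 26.8 + 0.2q gives q* = 232/7 and p* = 234/7.
With the rebate, buyers effectively pay pb = ps − 7, where ps is the price sellers receive.
On the curves, pb = 434/11 - (2/11)q and ps = 26.8 + 0.2q; the wedge ps − pb = 7 gives 26.8 + 0.2q − (434/11 - (2/11)q) = 7, so q' = 1081/21.
Then pb = 434/11 − (2/11)·(1081/21) = 632/21 and ps = 26.8 + 0.2·(1081/21) = 779/21.
ΔCS = ½(232/7 + 1081/21)(234/7 − 632/21) = 8885/63; ΔPS = ½(232/7 + 1081/21)(779/21 − 234/7) = 19547/126.
Government spending = 7 × 1081/21 = 1081/3.
DWL = ½ × 7 × (1081/21 − 232/7) = 385/6; fraction = (385/6) / (1081/3) = 385/2162.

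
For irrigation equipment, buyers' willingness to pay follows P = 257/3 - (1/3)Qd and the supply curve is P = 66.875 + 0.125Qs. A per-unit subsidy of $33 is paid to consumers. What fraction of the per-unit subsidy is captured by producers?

Producer share = 3/11

Pre-subsidy: 257/3 - (1/3)Q = 66.875 + 0.125Q gives Q* = 41 and P* = 72.
With the rebate, buyers effectively pay Pb = Ps − 33, where Ps is the price sellers receive.
On the curves, Pb = 257/3 - (1/3)Q and Ps = 66.875 + 0.125Q; the wedge Ps − Pb = 33 gives 66.875 + 0.125Q − (257/3 - (1/3)Q) = 33, so Q' = 113.
Then Pb = 257/3 − (1/3)·113 = 48 and Ps = 66.875 + 0.125·113 = 81.
Buyers' price falls by P* − Pb = 72 − 48 = 24; sellers' price rises by Ps − P* = 81 − 72 = 9.
So producers capture 9/33 = 3/11 of each unit of subsidy.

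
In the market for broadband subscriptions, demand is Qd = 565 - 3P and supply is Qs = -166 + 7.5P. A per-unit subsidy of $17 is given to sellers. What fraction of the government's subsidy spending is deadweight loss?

DWL / government spending = 85/1832

Pre-subsidy: 565 - 3P = -166 + 7.5P gives P* = 1462/21, Q* = 2493/7.
With the subsidy, sellers receive Ps = Pb + 17 for each unit, where Pb is the price buyers pay.
Supply in terms of Pb becomes Qs = -166 + 7.5(Pb + 17) = -38.5 + 7.5Pb. Setting this equal to demand: 565 - 3Pb = -38.5 + 7.5Pb, so Pb = 1207/21.
Sellers receive Ps = 1207/21 + 17 = 1564/21; Q' = 565 − 3·(1207/21) = 2748/7.
ΔCS = ½(2493/7 + 2748/7)(1462/21 − 1207/21) = 445485/98; ΔPS = ½(2493/7 + 2748/7)(1564/21 − 1462/21) = 89097/49.
Government spending = 17 × 2748/7 = 46716/7.
DWL = ½ × 17 × (2748/7 − 2493/7) = 4335/14; fraction = (4335/14) / (46716/7) = 85/1832.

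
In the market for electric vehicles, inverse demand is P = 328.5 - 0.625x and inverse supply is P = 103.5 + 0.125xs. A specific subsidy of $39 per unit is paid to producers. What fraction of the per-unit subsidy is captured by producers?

Producer share = 1/6

Pre-subsidy: 328.5 - 0.625x = 103.5 + 0.125x gives x* = 300 and P* = 141.
With the subsidy, sellers receive Ps = Pb + 39 for each unit, where Pb is the price buyers pay.
On the curves, Pb = 328.5 - 0.625x and Ps = 103.5 + 0.125x; the wedge Ps − Pb = 39 gives 103.5 + 0.125x − (328.5 - 0.625x) = 39, so x' = 352.
Then Pb = 328.5 − 0.625·352 = 108.5 and Ps = 103.5 + 0.125·352 = 147.5.
Buyers' price falls by P* − Pb = 141 − 108.5 = 32.5; sellers' price rises by Ps − P* = 147.5 − 141 = 6.5.
So producers capture 6.5/39 = 1/6 of each unit of subsidy.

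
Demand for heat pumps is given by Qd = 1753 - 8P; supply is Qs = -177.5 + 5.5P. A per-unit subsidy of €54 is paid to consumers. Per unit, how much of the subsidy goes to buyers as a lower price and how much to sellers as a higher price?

Buyers gain €22 per unit; sellers gain €32 per unit

Pre-subsidy: 1753 - 8P = -177.5 + 5.5P gives P* = 143, Q* = 609.
With the rebate, buyers effectively pay Pb = Ps − 54, where Ps is the price sellers receive.
Demand in terms of Ps becomes Qd = 1753 − 8(Ps − 54) = 2185 - 8Ps. Setting this equal to supply: 2185 - 8Ps = -177.5 + 5.5Ps, so Ps = 175.
Buyers pay Pb = 175 − 54 = 121; Q' = -177.5 + 5.5·175 = 785.
Buyers' price falls by P* − Pb = 143 − 121 = 22; sellers' price rises by Ps − P* = 175 − 143 = 32.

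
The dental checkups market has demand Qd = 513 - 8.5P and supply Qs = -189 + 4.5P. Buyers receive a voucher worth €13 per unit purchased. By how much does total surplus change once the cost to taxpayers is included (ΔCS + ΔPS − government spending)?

Pre-subsidy: 513 - 8.5P = -189 + 4.5P gives P* = 54, Q* = 54.
With the rebate, buyers effectively pay Pb = Ps − 13, where Ps is the price sellers receive.
Demand in terms of Ps becomes Qd = 513 − 8.5(Ps − 13) = 623.5 - 8.5Ps. Setting this equal to supply: 623.5 - 8.5Ps = -189 + 4.5Ps, so Ps = 62.5.
Buyers pay Pb = 62.5 − 13 = 49.5; Q' = -189 + 4.5·62.5 = 92.25.
ΔCS = ½(54 + 92.25)(54 − 49.5) = 329.0625; ΔPS = ½(54 + 92.25)(62.5 − 54) = 621.5625.
Government spending = 13 × 92.25 = 1199.25.
Net change = 329.0625 + 621.5625 − 1199.25 = -248.625. The loss equals the DWL triangle ½·13·38.25.

Net change in total surplus = -€248.625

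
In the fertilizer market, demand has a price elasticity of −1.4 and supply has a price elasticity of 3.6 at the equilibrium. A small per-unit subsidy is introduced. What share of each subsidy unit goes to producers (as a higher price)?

Producer share = 0.28

For a small subsidy around the equilibrium, the benefit split depends on the relative slopes, which at a point are proportional to the elasticities.
Buyer share = εs/(εs + |εd|) = 3.6/(3.6 + 1.4) = 0.72; seller share = |εd|/(εs + |εd|) = 0.28.
So producers capture 0.28 of the subsidy.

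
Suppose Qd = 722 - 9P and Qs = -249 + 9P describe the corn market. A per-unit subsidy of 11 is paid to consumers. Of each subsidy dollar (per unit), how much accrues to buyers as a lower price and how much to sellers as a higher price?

Buyers gain 5.5 per unit; sellers gain 5.5 per unit

Pre-subsidy: 722 - 9P = -249 + 9P gives P* = 971/18, Q* = 236.5.
With the rebate, buyers effectively pay Pb = Ps − 11, where Ps is the price sellers receive.
Demand in terms of Ps becomes Qd = 722 − 9(Ps − 11) = 821 - 9Ps. Setting this equal to supply: 821 - 9Ps = -249 + 9Ps, so Ps = 535/9.
Buyers pay Pb = 535/9 − 11 = 436/9; Q' = -249 + 9·(535/9) = 286.
Buyers' price falls by P* − Pb = 971/18 − 436/9 = 5.5; sellers' price rises by Ps − P* = 535/9 − 971/18 = 5.5.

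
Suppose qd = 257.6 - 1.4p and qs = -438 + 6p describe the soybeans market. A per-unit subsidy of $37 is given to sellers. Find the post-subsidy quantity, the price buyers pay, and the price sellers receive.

q' = 168; buyers pay $64; sellers receive $101

Pre-subsidy: 257.6 - 1.4p = -438 + 6p gives p* = 94, q* = 126.
With the subsidy, sellers receive ps = pb + 37 for each unit, where pb is the price buyers pay.
Supply in terms of pb becomes qs = -438 + 6(pb + 37) = -216 + 6pb. Setting this equal to demand: 257.6 - 1.4pb = -216 + 6pb, so pb = 64.
Sellers receive ps = 64 + 37 = 101; q' = 257.6 − 1.4·64 = 168.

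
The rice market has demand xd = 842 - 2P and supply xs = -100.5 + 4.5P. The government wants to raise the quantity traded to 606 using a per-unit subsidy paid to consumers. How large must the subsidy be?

Required subsidy s = 39 per unit

At x = 606, invert demand for the buyer price: Pb = (842 − 606)/2 = 118; invert supply for the seller price: Ps = (606 − (-100.5))/4.5 = 157.
The subsidy must fill the gap: s = Ps − Pb = 157 − 118 = 39.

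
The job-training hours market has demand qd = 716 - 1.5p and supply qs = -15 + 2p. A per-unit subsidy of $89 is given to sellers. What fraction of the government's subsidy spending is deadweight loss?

Pre-subsidy: 716 - 1.5p = -15 + 2p gives p* = 1462/7, q* = 2819/7.
With the subsidy, sellers receive ps = pb + 89 for each unit, where pb is the price buyers pay.
Supply in terms of pb becomes qs = -15 + 2(pb + 89) = 163 + 2pb. Setting this equal to demand: 716 - 1.5pb = 163 + 2pb, so pb = 158.
Sellers receive ps = 158 + 89 = 247; q' = 716 − 1.5·158 = 479.
ΔCS = ½(2819/7 + 479)(1462/7 − 158) = 1098616/49; ΔPS = ½(2819/7 + 479)(247 − 1462/7) = 823962/49.
Government spending = 89 × 479 = 42631.
DWL = ½ × 89 × (479 − 2819/7) = 23763/7; fraction = (23763/7) / 42631 = 267/3353.

DWL / government spending = 267/3353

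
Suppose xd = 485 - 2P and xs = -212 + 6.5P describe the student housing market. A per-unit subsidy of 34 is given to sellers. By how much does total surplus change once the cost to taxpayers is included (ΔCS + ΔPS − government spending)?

Net change in total surplus = -884

Pre-subsidy: 485 - 2P = -212 + 6.5P gives P* = 82, x* = 321.
With the subsidy, sellers receive Ps = Pb + 34 for each unit, where Pb is the price buyers pay.
Supply in terms of Pb becomes xs = -212 + 6.5(Pb + 34) = 9 + 6.5Pb. Setting this equal to demand: 485 - 2Pb = 9 + 6.5Pb, so Pb = 56.
Sellers receive Ps = 56 + 34 = 90; x' = 485 − 2·56 = 373.
ΔCS = ½(321 + 373)(82 − 56) = 9022; ΔPS = ½(321 + 373)(90 − 82) = 2776.
Government spending = 34 × 373 = 12682.
Net change = 9022 + 2776 − 12682 = -884. The loss equals the DWL triangle ½·34·52.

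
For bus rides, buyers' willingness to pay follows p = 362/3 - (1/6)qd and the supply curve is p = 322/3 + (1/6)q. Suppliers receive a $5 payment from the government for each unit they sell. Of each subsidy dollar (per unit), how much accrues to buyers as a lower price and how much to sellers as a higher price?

Buyers gain $2.5 per unit; sellers gain $2.5 per unit

Pre-subsidy: 362/3 - (1/6)q = 322/3 + (1/6)q gives q* = 40 and p* = 114.
With the subsidy, sellers receive ps = pb + 5 for each unit, where pb is the price buyers pay.
On the curves, pb = 362/3 - (1/6)q and ps = 322/3 + (1/6)q; the wedge ps − pb = 5 gives 322/3 + (1/6)q − (362/3 - (1/6)q) = 5, so q' = 55.
Then pb = 362/3 − (1/6)·55 = 111.5 and ps = 322/3 + (1/6)·55 = 116.5.
Buyers' price falls by p* − pb = 114 − 111.5 = 2.5; sellers' price rises by ps − p* = 116.5 − 114 = 2.5.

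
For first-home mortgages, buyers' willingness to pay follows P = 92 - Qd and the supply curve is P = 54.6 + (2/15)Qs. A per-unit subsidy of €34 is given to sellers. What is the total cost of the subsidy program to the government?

Government cost = €2142

Pre-subsidy: 92 - Q = 54.6 + (2/15)Q gives Q* = 33 and P* = 59.
With the subsidy, sellers receive Ps = Pb + 34 for each unit, where Pb is the price buyers pay.
On the curves, Pb = 92 - Q and Ps = 54.6 + (2/15)Q; the wedge Ps − Pb = 34 gives 54.6 + (2/15)Q − (92 - Q) = 34, so Q' = 63.
Then Pb = 92 − 1·63 = 29 and Ps = 54.6 + (2/15)·63 = 63.
Government outlay = subsidy × quantity = 34 × 63 = 2142.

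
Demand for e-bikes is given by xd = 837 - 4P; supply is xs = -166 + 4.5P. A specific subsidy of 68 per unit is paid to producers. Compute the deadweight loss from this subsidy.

Pre-subsidy: 837 - 4P = -166 + 4.5P gives P* = 118, x* = 365.
With the subsidy, sellers receive Ps = Pb + 68 for each unit, where Pb is the price buyers pay.
Supply in terms of Pb becomes xs = -166 + 4.5(Pb + 68) = 140 + 4.5Pb. Setting this equal to demand: 837 - 4Pb = 140 + 4.5Pb, so Pb = 82.
Sellers receive Ps = 82 + 68 = 150; x' = 837 − 4·82 = 509.
The subsidy expands output by 509 − 365 = 144 past the efficient level; on those units the gap between marginal cost and willingness to pay runs from 0 up to 68.
DWL = ½ × 68 × 144 = 4896.

Deadweight loss = 4896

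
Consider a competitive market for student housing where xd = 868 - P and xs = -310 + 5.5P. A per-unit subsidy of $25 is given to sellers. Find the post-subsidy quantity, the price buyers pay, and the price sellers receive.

x' = 9203/13; buyers pay 2081/13; sellers receive 2406/13

Pre-subsidy: 868 - P = -310 + 5.5P gives P* = 2356/13, x* = 8928/13.
With the subsidy, sellers receive Ps = Pb + 25 for each unit, where Pb is the price buyers pay.
Supply in terms of Pb becomes xs = -310 + 5.5(Pb + 25) = -172.5 + 5.5Pb. Setting this equal to demand: 868 - Pb = -172.5 + 5.5Pb, so Pb = 2081/13.
Sellers receive Ps = 2081/13 + 25 = 2406/13; x' = 868 − 1·(2081/13) = 9203/13.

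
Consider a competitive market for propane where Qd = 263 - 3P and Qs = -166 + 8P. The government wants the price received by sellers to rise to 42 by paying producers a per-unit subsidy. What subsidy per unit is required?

Required subsidy s = 11 per unit

At a seller price of 42, quantity supplied is -166 + 8·42 = 170.
Buyers absorb 170 only when they pay Pb with 263 − 3·Pb = 170, i.e. Pb = 31.
s = Ps − Pb = 42 − 31 = 11.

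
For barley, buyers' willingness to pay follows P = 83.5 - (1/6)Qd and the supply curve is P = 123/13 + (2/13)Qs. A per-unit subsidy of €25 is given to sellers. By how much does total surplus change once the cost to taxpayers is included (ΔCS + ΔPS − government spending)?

Net change in total surplus = -€975

Pre-subsidy: 83.5 - (1/6)Q = 123/13 + (2/13)Q gives Q* = 231 and P* = 45.
With the subsidy, sellers receive Ps = Pb + 25 for each unit, where Pb is the price buyers pay.
On the curves, Pb = 83.5 - (1/6)Q and Ps = 123/13 + (2/13)Q; the wedge Ps − Pb = 25 gives 123/13 + (2/13)Q − (83.5 - (1/6)Q) = 25, so Q' = 309.
Then Pb = 83.5 − (1/6)·309 = 32 and Ps = 123/13 + (2/13)·309 = 57.
ΔCS = ½(231 + 309)(45 − 32) = 3510; ΔPS = ½(231 + 309)(57 − 45) = 3240.
Government spending = 25 × 309 = 7725.
Net change = 3510 + 3240 − 7725 = -975. The loss equals the DWL triangle ½·25·78.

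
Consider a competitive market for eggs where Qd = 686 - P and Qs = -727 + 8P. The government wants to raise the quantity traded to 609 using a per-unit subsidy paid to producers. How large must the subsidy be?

At Q = 609, invert demand for the buyer price: Pb = (686 − 609)/1 = 77; invert supply for the seller price: Ps = (609 − (-727))/8 = 167.
The subsidy must fill the gap: s = Ps − Pb = 167 − 77 = 90.

Required subsidy s = 90 per unit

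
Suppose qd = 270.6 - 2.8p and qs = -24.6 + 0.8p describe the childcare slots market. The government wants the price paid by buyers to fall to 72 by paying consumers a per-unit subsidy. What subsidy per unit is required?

At a buyer price of 72, quantity demanded is 270.6 − 2.8·72 = 69.
Sellers supply 69 only when they receive ps with -24.6 + 0.8·ps = 69, i.e. ps = 117.
s = ps − pb = 117 − 72 = 45.

Required subsidy s = 45 per unit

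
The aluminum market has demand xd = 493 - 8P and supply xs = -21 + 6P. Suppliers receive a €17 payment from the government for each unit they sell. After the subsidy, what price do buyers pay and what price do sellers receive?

Pre-subsidy: 493 - 8P = -21 + 6P gives P* = 257/7, x* = 1395/7.
With the subsidy, sellers receive Ps = Pb + 17 for each unit, where Pb is the price buyers pay.
Supply in terms of Pb becomes xs = -21 + 6(Pb + 17) = 81 + 6Pb. Setting this equal to demand: 493 - 8Pb = 81 + 6Pb, so Pb = 206/7.
Sellers receive Ps = 206/7 + 17 = 325/7; x' = 493 − 8·(206/7) = 1803/7.

Buyers pay 206/7; sellers receive 325/7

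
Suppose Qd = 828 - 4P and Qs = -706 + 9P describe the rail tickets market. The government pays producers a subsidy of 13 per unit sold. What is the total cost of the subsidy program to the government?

Pre-subsidy: 828 - 4P = -706 + 9P gives P* = 118, Q* = 356.
With the subsidy, sellers receive Ps = Pb + 13 for each unit, where Pb is the price buyers pay.
Supply in terms of Pb becomes Qs = -706 + 9(Pb + 13) = -589 + 9Pb. Setting this equal to demand: 828 - 4Pb = -589 + 9Pb, so Pb = 109.
Sellers receive Ps = 109 + 13 = 122; Q' = 828 − 4·109 = 392.
Government outlay = subsidy × quantity = 13 × 392 = 5096.

Government cost = 5096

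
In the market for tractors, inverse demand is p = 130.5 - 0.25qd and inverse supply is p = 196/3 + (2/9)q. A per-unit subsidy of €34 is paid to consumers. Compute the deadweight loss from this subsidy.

Pre-subsidy: 130.5 - 0.25q = 196/3 + (2/9)q gives q* = 138 and p* = 96.
With the rebate, buyers effectively pay pb = ps − 34, where ps is the price sellers receive.
On the curves, pb = 130.5 - 0.25q and ps = 196/3 + (2/9)q; the wedge ps − pb = 34 gives 196/3 + (2/9)q − (130.5 - 0.25q) = 34, so q' = 210.
Then pb = 130.5 − 0.25·210 = 78 and ps = 196/3 + (2/9)·210 = 112.
The subsidy expands output by 210 − 138 = 72 past the efficient level; on those units the gap between marginal cost and willingness to pay runs from 0 up to 34.
DWL = ½ × 34 × 72 = 1224.

Deadweight loss = €1224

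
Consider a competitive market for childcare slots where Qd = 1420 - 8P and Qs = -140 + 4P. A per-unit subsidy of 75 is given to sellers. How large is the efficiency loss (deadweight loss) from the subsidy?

Deadweight loss = 7500

Pre-subsidy: 1420 - 8P = -140 + 4P gives P* = 130, Q* = 380.
With the subsidy, sellers receive Ps = Pb + 75 for each unit, where Pb is the price buyers pay.
Supply in terms of Pb becomes Qs = -140 + 4(Pb + 75) = 160 + 4Pb. Setting this equal to demand: 1420 - 8Pb = 160 + 4Pb, so Pb = 105.
Sellers receive Ps = 105 + 75 = 180; Q' = 1420 − 8·105 = 580.
The subsidy expands output by 580 − 380 = 200 past the efficient level; on those units the gap between marginal cost and willingness to pay runs from 0 up to 75.
DWL = ½ × 75 × 200 = 7500.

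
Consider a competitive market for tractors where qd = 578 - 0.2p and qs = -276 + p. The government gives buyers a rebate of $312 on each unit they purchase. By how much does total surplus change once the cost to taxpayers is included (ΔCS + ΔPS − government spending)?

Net change in total surplus = -$8112

Pre-subsidy: 578 - 0.2p = -276 + p gives p* = 2135/3, q* = 1307/3.
With the rebate, buyers effectively pay pb = ps − 312, where ps is the price sellers receive.
Demand in terms of ps becomes qd = 578 − 0.2(ps − 312) = 640.4 - 0.2ps. Setting this equal to supply: 640.4 - 0.2ps = -276 + ps, so ps = 2291/3.
Buyers pay pb = 2291/3 − 312 = 1355/3; q' = -276 + 1·(2291/3) = 1463/3.
ΔCS = ½(1307/3 + 1463/3)(2135/3 − 1355/3) = 360100/3; ΔPS = ½(1307/3 + 1463/3)(2291/3 − 2135/3) = 72020/3.
Government spending = 312 × 1463/3 = 152152.
Net change = 360100/3 + 72020/3 − 152152 = -8112. The loss equals the DWL triangle ½·312·52.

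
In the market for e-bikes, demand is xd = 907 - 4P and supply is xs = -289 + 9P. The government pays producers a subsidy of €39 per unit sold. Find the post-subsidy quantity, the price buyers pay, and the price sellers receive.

x' = 647; buyers pay €65; sellers receive €104

Pre-subsidy: 907 - 4P = -289 + 9P gives P* = 92, x* = 539.
With the subsidy, sellers receive Ps = Pb + 39 for each unit, where Pb is the price buyers pay.
Supply in terms of Pb becomes xs = -289 + 9(Pb + 39) = 62 + 9Pb. Setting this equal to demand: 907 - 4Pb = 62 + 9Pb, so Pb = 65.
Sellers receive Ps = 65 + 39 = 104; x' = 907 − 4·65 = 647.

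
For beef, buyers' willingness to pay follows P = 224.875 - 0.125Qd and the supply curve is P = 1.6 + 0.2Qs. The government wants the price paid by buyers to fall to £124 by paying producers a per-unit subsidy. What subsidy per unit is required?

At a buyer price of 124, quantity demanded is 1799 − 8·124 = 807.
Sellers supply 807 only when they receive Ps = 1.6 + 0.2·807 = 163.
s = Ps − Pb = 163 − 124 = 39.

Required subsidy s = £39 per unit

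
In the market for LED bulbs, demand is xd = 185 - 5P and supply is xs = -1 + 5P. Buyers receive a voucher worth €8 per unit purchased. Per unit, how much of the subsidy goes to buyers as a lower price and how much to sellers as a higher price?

Buyers gain €4 per unit; sellers gain €4 per unit

Pre-subsidy: 185 - 5P = -1 + 5P gives P* = 18.6, x* = 92.
With the rebate, buyers effectively pay Pb = Ps − 8, where Ps is the price sellers receive.
Demand in terms of Ps becomes xd = 185 − 5(Ps − 8) = 225 - 5Ps. Setting this equal to supply: 225 - 5Ps = -1 + 5Ps, so Ps = 22.6.
Buyers pay Pb = 22.6 − 8 = 14.6; x' = -1 + 5·22.6 = 112.
Buyers' price falls by P* − Pb = 18.6 − 14.6 = 4; sellers' price rises by Ps − P* = 22.6 − 18.6 = 4.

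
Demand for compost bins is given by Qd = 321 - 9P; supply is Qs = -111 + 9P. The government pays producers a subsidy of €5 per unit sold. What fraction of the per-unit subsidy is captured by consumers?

Consumer share = 0.5

Pre-subsidy: 321 - 9P = -111 + 9P gives P* = 24, Q* = 105.
With the subsidy, sellers receive Ps = Pb + 5 for each unit, where Pb is the price buyers pay.
Supply in terms of Pb becomes Qs = -111 + 9(Pb + 5) = -66 + 9Pb. Setting this equal to demand: 321 - 9Pb = -66 + 9Pb, so Pb = 21.5.
Sellers receive Ps = 21.5 + 5 = 26.5; Q' = 321 − 9·21.5 = 127.5.
Buyers' price falls by P* − Pb = 24 − 21.5 = 2.5; sellers' price rises by Ps − P* = 26.5 − 24 = 2.5.
So consumers capture 2.5/5 = 0.5 of each unit of subsidy.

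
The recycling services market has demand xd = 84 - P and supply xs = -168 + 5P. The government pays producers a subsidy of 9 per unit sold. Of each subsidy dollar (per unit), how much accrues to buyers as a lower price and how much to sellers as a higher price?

Pre-subsidy: 84 - P = -168 + 5P gives P* = 42, x* = 42.
With the subsidy, sellers receive Ps = Pb + 9 for each unit, where Pb is the price buyers pay.
Supply in terms of Pb becomes xs = -168 + 5(Pb + 9) = -123 + 5Pb. Setting this equal to demand: 84 - Pb = -123 + 5Pb, so Pb = 34.5.
Sellers receive Ps = 34.5 + 9 = 43.5; x' = 84 − 1·34.5 = 49.5.
Buyers' price falls by P* − Pb = 42 − 34.5 = 7.5; sellers' price rises by Ps − P* = 43.5 − 42 = 1.5.

Buyers gain 7.5 per unit; sellers gain 1.5 per unit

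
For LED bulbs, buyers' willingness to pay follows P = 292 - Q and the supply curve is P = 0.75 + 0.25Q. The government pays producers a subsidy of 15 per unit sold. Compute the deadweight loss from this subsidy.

Pre-subsidy: 292 - Q = 0.75 + 0.25Q gives Q* = 233 and P* = 59.
With the subsidy, sellers receive Ps = Pb + 15 for each unit, where Pb is the price buyers pay.
On the curves, Pb = 292 - Q and Ps = 0.75 + 0.25Q; the wedge Ps − Pb = 15 gives 0.75 + 0.25Q − (292 - Q) = 15, so Q' = 245.
Then Pb = 292 − 1·245 = 47 and Ps = 0.75 + 0.25·245 = 62.
The subsidy expands output by 245 − 233 = 12 past the efficient level; on those units the gap between marginal cost and willingness to pay runs from 0 up to 15.
DWL = ½ × 15 × 12 = 90.

Deadweight loss = 90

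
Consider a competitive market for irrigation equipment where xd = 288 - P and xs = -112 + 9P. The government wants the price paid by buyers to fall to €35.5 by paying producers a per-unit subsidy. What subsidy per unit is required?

At a buyer price of 35.5, quantity demanded is 288 − 1·35.5 = 252.5.
Sellers supply 252.5 only when they receive Ps with -112 + 9·Ps = 252.5, i.e. Ps = 40.5.
s = Ps − Pb = 40.5 − 35.5 = 5.

Required subsidy s = €5 per unit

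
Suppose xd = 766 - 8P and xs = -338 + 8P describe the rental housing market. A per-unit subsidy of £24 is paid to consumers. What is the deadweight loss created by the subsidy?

Deadweight loss = £1152

Pre-subsidy: 766 - 8P = -338 + 8P gives P* = 69, x* = 214.
With the rebate, buyers effectively pay Pb = Ps − 24, where Ps is the price sellers receive.
Demand in terms of Ps becomes xd = 766 − 8(Ps − 24) = 958 - 8Ps. Setting this equal to supply: 958 - 8Ps = -338 + 8Ps, so Ps = 81.
Buyers pay Pb = 81 − 24 = 57; x' = -338 + 8·81 = 310.
The subsidy expands output by 310 − 214 = 96 past the efficient level; on those units the gap between marginal cost and willingness to pay runs from 0 up to 24.
DWL = ½ × 24 × 96 = 1152.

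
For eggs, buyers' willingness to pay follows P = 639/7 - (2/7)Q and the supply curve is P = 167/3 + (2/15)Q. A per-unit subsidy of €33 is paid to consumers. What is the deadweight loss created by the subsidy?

Pre-subsidy: 639/7 - (2/7)Q = 167/3 + (2/15)Q gives Q* = 85 and P* = 67.
With the rebate, buyers effectively pay Pb = Ps − 33, where Ps is the price sellers receive.
On the curves, Pb = 639/7 - (2/7)Q and Ps = 167/3 + (2/15)Q; the wedge Ps − Pb = 33 gives 167/3 + (2/15)Q − (639/7 - (2/7)Q) = 33, so Q' = 163.75.
Then Pb = 639/7 − (2/7)·163.75 = 44.5 and Ps = 167/3 + (2/15)·163.75 = 77.5.
The subsidy expands output by 163.75 − 85 = 78.75 past the efficient level; on those units the gap between marginal cost and willingness to pay runs from 0 up to 33.
DWL = ½ × 33 × 78.75 = 1299.375.

Deadweight loss = €1299.375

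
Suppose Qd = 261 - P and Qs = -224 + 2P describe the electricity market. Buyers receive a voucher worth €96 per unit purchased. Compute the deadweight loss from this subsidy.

Pre-subsidy: 261 - P = -224 + 2P gives P* = 485/3, Q* = 298/3.
With the rebate, buyers effectively pay Pb = Ps − 96, where Ps is the price sellers receive.
Demand in terms of Ps becomes Qd = 261 − 1(Ps − 96) = 357 - Ps. Setting this equal to supply: 357 - Ps = -224 + 2Ps, so Ps = 581/3.
Buyers pay Pb = 581/3 − 96 = 293/3; Q' = -224 + 2·(581/3) = 490/3.
The subsidy expands output by 490/3 − 298/3 = 64 past the efficient level; on those units the gap between marginal cost and willingness to pay runs from 0 up to 96.
DWL = ½ × 96 × 64 = 3072.

Deadweight loss = €3072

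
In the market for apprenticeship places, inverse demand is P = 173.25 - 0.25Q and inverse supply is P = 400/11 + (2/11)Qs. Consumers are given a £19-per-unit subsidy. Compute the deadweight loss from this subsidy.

Pre-subsidy: 173.25 - 0.25Q = 400/11 + (2/11)Q gives Q* = 317 and P* = 94.
With the rebate, buyers effectively pay Pb = Ps − 19, where Ps is the price sellers receive.
On the curves, Pb = 173.25 - 0.25Q and Ps = 400/11 + (2/11)Q; the wedge Ps − Pb = 19 gives 400/11 + (2/11)Q − (173.25 - 0.25Q) = 19, so Q' = 361.
Then Pb = 173.25 − 0.25·361 = 83 and Ps = 400/11 + (2/11)·361 = 102.
The subsidy expands output by 361 − 317 = 44 past the efficient level; on those units the gap between marginal cost and willingness to pay runs from 0 up to 19.
DWL = ½ × 19 × 44 = 418.

Deadweight loss = £418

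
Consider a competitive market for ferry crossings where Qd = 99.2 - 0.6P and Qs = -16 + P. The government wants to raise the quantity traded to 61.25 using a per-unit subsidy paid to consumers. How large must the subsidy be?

Required subsidy s = 14 per unit

At Q = 61.25, invert demand for the buyer price: Pb = (99.2 − 61.25)/0.6 = 63.25; invert supply for the seller price: Ps = (61.25 − (-16))/1 = 77.25.
The subsidy must fill the gap: s = Ps − Pb = 77.25 − 63.25 = 14.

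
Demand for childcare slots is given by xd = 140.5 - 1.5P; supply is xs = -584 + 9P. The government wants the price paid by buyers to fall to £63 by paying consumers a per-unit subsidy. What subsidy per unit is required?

At a buyer price of 63, quantity demanded is 140.5 − 1.5·63 = 46.
Sellers supply 46 only when they receive Ps with -584 + 9·Ps = 46, i.e. Ps = 70.
s = Ps − Pb = 70 − 63 = 7.

Required subsidy s = £7 per unit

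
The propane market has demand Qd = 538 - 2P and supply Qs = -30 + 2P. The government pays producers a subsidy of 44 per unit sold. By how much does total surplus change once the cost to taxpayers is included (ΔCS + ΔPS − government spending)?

Net change in total surplus = -968

Pre-subsidy: 538 - 2P = -30 + 2P gives P* = 142, Q* = 254.
With the subsidy, sellers receive Ps = Pb + 44 for each unit, where Pb is the price buyers pay.
Supply in terms of Pb becomes Qs = -30 + 2(Pb + 44) = 58 + 2Pb. Setting this equal to demand: 538 - 2Pb = 58 + 2Pb, so Pb = 120.
Sellers receive Ps = 120 + 44 = 164; Q' = 538 − 2·120 = 298.
ΔCS = ½(254 + 298)(142 − 120) = 6072; ΔPS = ½(254 + 298)(164 − 142) = 6072.
Government spending = 44 × 298 = 13112.
Net change = 6072 + 6072 − 13112 = -968. The loss equals the DWL triangle ½·44·44.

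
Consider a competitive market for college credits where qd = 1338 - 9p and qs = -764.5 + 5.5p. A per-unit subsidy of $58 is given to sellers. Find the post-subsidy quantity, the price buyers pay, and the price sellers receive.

q' = 231; buyers pay $123; sellers receive $181

Pre-subsidy: 1338 - 9p = -764.5 + 5.5p gives p* = 145, q* = 33.
With the subsidy, sellers receive ps = pb + 58 for each unit, where pb is the price buyers pay.
Supply in terms of pb becomes qs = -764.5 + 5.5(pb + 58) = -445.5 + 5.5pb. Setting this equal to demand: 1338 - 9pb = -445.5 + 5.5pb, so pb = 123.
Sellers receive ps = 123 + 58 = 181; q' = 1338 − 9·123 = 231.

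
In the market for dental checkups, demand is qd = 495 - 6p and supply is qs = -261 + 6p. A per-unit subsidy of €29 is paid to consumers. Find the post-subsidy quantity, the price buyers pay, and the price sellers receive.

q' = 204; buyers pay €48.5; sellers receive €77.5

Pre-subsidy: 495 - 6p = -261 + 6p gives p* = 63, q* = 117.
With the rebate, buyers effectively pay pb = ps − 29, where ps is the price sellers receive.
Demand in terms of ps becomes qd = 495 − 6(ps − 29) = 669 - 6ps. Setting this equal to supply: 669 - 6ps = -261 + 6ps, so ps = 77.5.
Buyers pay pb = 77.5 − 29 = 48.5; q' = -261 + 6·77.5 = 204.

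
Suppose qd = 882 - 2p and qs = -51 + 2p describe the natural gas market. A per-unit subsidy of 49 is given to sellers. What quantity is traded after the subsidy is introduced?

q' = 464.5

Pre-subsidy: 882 - 2p = -51 + 2p gives p* = 233.25, q* = 415.5.
With the subsidy, sellers receive ps = pb + 49 for each unit, where pb is the price buyers pay.
Supply in terms of pb becomes qs = -51 + 2(pb + 49) = 47 + 2pb. Setting this equal to demand: 882 - 2pb = 47 + 2pb, so pb = 208.75.
Sellers receive ps = 208.75 + 49 = 257.75; q' = 882 − 2·208.75 = 464.5.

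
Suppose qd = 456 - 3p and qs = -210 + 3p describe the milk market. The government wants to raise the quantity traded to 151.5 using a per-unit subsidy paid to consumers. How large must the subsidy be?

At q = 151.5, invert demand for the buyer price: pb = (456 − 151.5)/3 = 101.5; invert supply for the seller price: ps = (151.5 − (-210))/3 = 120.5.
The subsidy must fill the gap: s = ps − pb = 120.5 − 101.5 = 19.

Required subsidy s = 19 per unit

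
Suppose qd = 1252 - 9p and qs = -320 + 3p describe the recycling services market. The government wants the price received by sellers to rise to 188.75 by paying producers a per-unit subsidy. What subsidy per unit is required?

Required subsidy s = 77 per unit

At a seller price of 188.75, quantity supplied is -320 + 3·188.75 = 246.25.
Buyers absorb 246.25 only when they pay pb with 1252 − 9·pb = 246.25, i.e. pb = 111.75.
s = ps − pb = 188.75 − 111.75 = 77.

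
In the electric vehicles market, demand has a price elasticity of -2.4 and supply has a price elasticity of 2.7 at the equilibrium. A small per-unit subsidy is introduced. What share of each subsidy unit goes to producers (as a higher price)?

Producer share = 8/17

For a small subsidy around the equilibrium, the benefit split depends on the relative slopes, which at a point are proportional to the elasticities.
Buyer share = εs/(εs + |εd|) = 2.7/(2.7 + 2.4) = 9/17; seller share = |εd|/(εs + |εd|) = 8/17.
So producers capture 8/17 of the subsidy.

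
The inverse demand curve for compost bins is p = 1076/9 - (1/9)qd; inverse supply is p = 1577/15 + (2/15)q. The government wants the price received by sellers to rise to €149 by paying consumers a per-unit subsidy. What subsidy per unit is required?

Required subsidy s = €66 per unit

At a seller price of 149, quantity supplied is -788.5 + 7.5·149 = 329.
Buyers absorb 329 only when they pay pb = 1076/9 − (1/9)·329 = 83.
s = ps − pb = 149 − 83 = 66.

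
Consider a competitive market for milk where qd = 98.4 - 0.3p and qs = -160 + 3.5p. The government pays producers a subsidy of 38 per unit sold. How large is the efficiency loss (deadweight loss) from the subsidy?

Pre-subsidy: 98.4 - 0.3p = -160 + 3.5p gives p* = 68, q* = 78.
With the subsidy, sellers receive ps = pb + 38 for each unit, where pb is the price buyers pay.
Supply in terms of pb becomes qs = -160 + 3.5(pb + 38) = -27 + 3.5pb. Setting this equal to demand: 98.4 - 0.3pb = -27 + 3.5pb, so pb = 33.
Sellers receive ps = 33 + 38 = 71; q' = 98.4 − 0.3·33 = 88.5.
The subsidy expands output by 88.5 − 78 = 10.5 past the efficient level; on those units the gap between marginal cost and willingness to pay runs from 0 up to 38.
DWL = ½ × 38 × 10.5 = 199.5.

Deadweight loss = 199.5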